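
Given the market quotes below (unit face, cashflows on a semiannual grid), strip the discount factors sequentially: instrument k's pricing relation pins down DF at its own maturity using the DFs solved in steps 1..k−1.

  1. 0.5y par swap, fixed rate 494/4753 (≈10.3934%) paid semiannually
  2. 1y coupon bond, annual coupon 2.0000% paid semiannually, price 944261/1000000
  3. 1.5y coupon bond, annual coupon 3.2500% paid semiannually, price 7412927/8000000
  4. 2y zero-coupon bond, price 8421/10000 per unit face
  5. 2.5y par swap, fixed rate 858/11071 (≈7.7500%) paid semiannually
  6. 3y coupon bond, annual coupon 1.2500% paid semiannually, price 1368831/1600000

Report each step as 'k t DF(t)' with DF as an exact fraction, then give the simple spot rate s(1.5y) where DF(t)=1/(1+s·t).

step 1 [0.5y] swap r/2=247/4753: DF=(1 − 247/4753·(0))/(1+247/4753) = 4753/5000 ≈ 0.950600
step 2 [1y] bond c/2=1/100: DF=(944261/1000000 − 1/100·(0.950600))/(1+1/100) = 1851/2000 ≈ 0.925500
step 3 [1.5y] bond c/2=13/800: DF=(7412927/8000000 − 13/800·(0.950600+0.925500))/(1+13/800) = 4409/5000 ≈ 0.881800
step 4 [2y] zero: DF = P = 8421/10000 ≈ 0.842100
step 5 [2.5y] swap r/2=429/11071: DF=(1 − 429/11071·(0.950600+0.925500+0.881800+0.842100))/(1+429/11071) = 2071/2500 ≈ 0.828400
step 6 [3y] bond c/2=1/160: DF=(1368831/1600000 − 1/160·(0.950600+0.925500+0.881800+0.842100+0.828400))/(1+1/160) = 8227/10000 ≈ 0.822700

1 1/2 4753/5000
2 1 1851/2000
3 3/2 4409/5000
4 2 8421/10000
5 5/2 2071/2500
6 3 8227/10000
s(1.5y) = (1/(4409/5000) − 1)/(3/2) = 394/4409 ≈ 8.9363%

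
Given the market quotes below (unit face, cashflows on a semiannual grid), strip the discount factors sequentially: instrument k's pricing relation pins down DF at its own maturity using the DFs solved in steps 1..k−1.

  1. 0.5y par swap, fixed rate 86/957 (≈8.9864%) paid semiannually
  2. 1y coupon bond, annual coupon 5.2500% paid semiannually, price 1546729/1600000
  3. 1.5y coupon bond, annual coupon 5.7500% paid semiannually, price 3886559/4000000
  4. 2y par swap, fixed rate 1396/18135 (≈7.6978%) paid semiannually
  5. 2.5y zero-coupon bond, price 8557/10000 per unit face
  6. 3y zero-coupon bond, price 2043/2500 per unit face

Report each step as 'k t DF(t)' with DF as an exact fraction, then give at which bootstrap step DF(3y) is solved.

1 1/2 957/1000
2 1 367/400
3 3/2 8921/10000
4 2 2151/2500
5 5/2 8557/10000
6 3 2043/2500
DF(3y) is solved at step 6

step 1 [0.5y] swap r/2=43/957: DF=(1 − 43/957·(0))/(1+43/957) = 957/1000 ≈ 0.957000
step 2 [1y] bond c/2=21/800: DF=(1546729/1600000 − 21/800·(0.957000))/(1+21/800) = 367/400 ≈ 0.917500
step 3 [1.5y] bond c/2=23/800: DF=(3886559/4000000 − 23/800·(0.957000+0.917500))/(1+23/800) = 8921/10000 ≈ 0.892100
step 4 [2y] swap r/2=698/18135: DF=(1 − 698/18135·(0.957000+0.917500+0.892100))/(1+698/18135) = 2151/2500 ≈ 0.860400
step 5 [2.5y] zero: DF = P = 8557/10000 ≈ 0.855700
step 6 [3y] zero: DF = P = 2043/2500 ≈ 0.817200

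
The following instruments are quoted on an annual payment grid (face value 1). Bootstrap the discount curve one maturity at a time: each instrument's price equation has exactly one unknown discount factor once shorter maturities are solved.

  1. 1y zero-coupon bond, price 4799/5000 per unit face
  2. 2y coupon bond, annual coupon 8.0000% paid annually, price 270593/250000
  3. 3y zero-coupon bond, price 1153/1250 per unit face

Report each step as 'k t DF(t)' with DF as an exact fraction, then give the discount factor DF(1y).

1 1 4799/5000
2 2 9311/10000
3 3 1153/1250
DF(1y) = 4799/5000 ≈ 0.959800

step 1 [1y] zero: DF = P = 4799/5000 ≈ 0.959800
step 2 [2y] bond c/1=2/25: DF=(270593/250000 − 2/25·(0.959800))/(1+2/25) = 9311/10000 ≈ 0.931100
step 3 [3y] zero: DF = P = 1153/1250 ≈ 0.922400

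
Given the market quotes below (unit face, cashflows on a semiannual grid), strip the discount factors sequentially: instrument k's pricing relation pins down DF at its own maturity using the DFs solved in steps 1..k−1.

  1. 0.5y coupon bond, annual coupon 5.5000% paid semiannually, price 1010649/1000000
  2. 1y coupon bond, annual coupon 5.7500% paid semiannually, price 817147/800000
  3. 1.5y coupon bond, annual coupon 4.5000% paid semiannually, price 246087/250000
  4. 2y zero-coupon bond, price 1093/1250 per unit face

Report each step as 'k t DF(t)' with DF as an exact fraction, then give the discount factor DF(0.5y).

step 1 [0.5y] bond c/2=11/400: DF=(1010649/1000000 − 11/400·(0))/(1+11/400) = 2459/2500 ≈ 0.983600
step 2 [1y] bond c/2=23/800: DF=(817147/800000 − 23/800·(0.983600))/(1+23/800) = 4827/5000 ≈ 0.965400
step 3 [1.5y] bond c/2=9/400: DF=(246087/250000 − 9/400·(0.983600+0.965400))/(1+9/400) = 4599/5000 ≈ 0.919800
step 4 [2y] zero: DF = P = 1093/1250 ≈ 0.874400

1 1/2 2459/2500
2 1 4827/5000
3 3/2 4599/5000
4 2 1093/1250
DF(0.5y) = 2459/2500 ≈ 0.983600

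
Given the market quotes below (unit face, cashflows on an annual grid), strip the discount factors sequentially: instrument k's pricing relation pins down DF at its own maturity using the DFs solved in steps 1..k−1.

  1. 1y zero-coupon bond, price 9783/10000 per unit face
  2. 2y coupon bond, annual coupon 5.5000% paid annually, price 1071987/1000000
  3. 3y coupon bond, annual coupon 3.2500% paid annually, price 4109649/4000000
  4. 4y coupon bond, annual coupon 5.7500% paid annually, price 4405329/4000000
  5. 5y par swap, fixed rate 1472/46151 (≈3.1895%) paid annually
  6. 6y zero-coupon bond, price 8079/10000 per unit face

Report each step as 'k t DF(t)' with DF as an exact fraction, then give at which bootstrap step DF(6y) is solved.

1 1 9783/10000
2 2 9651/10000
3 3 9339/10000
4 4 177/200
5 5 533/625
6 6 8079/10000
DF(6y) is solved at step 6

step 1 [1y] zero: DF = P = 9783/10000 ≈ 0.978300
step 2 [2y] bond c/1=11/200: DF=(1071987/1000000 − 11/200·(0.978300))/(1+11/200) = 9651/10000 ≈ 0.965100
step 3 [3y] bond c/1=13/400: DF=(4109649/4000000 − 13/400·(0.978300+0.965100))/(1+13/400) = 9339/10000 ≈ 0.933900
step 4 [4y] bond c/1=23/400: DF=(4405329/4000000 − 23/400·(0.978300+0.965100+0.933900))/(1+23/400) = 177/200 ≈ 0.885000
step 5 [5y] swap r/1=1472/46151: DF=(1 − 1472/46151·(0.978300+0.965100+0.933900+0.885000))/(1+1472/46151) = 533/625 ≈ 0.852800
step 6 [6y] zero: DF = P = 8079/10000 ≈ 0.807900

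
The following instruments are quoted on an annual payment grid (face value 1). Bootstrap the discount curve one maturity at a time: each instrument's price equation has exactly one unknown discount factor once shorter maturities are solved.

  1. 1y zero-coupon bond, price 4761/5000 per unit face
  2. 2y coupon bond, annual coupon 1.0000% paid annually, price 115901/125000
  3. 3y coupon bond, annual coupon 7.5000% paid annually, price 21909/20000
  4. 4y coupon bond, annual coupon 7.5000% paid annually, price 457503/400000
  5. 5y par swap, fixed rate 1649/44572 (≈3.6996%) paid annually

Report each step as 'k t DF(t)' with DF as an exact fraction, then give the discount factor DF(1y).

step 1 [1y] zero: DF = P = 4761/5000 ≈ 0.952200
step 2 [2y] bond c/1=1/100: DF=(115901/125000 − 1/100·(0.952200))/(1+1/100) = 4543/5000 ≈ 0.908600
step 3 [3y] bond c/1=3/40: DF=(21909/20000 − 3/40·(0.952200+0.908600))/(1+3/40) = 2223/2500 ≈ 0.889200
step 4 [4y] bond c/1=3/40: DF=(457503/400000 − 3/40·(0.952200+0.908600+0.889200))/(1+3/40) = 8721/10000 ≈ 0.872100
step 5 [5y] swap r/1=1649/44572: DF=(1 − 1649/44572·(0.952200+0.908600+0.889200+0.872100))/(1+1649/44572) = 8351/10000 ≈ 0.835100

1 1 4761/5000
2 2 4543/5000
3 3 2223/2500
4 4 8721/10000
5 5 8351/10000
DF(1y) = 4761/5000 ≈ 0.952200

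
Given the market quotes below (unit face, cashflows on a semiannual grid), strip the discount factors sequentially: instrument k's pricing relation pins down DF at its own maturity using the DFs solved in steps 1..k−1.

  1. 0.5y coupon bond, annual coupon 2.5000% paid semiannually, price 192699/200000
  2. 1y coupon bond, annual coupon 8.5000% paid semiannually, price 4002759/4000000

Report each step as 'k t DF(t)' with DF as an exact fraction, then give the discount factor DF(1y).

step 1 [0.5y] bond c/2=1/80: DF=(192699/200000 − 1/80·(0))/(1+1/80) = 2379/2500 ≈ 0.951600
step 2 [1y] bond c/2=17/400: DF=(4002759/4000000 − 17/400·(0.951600))/(1+17/400) = 9211/10000 ≈ 0.921100

1 1/2 2379/2500
2 1 9211/10000
DF(1y) = 9211/10000 ≈ 0.921100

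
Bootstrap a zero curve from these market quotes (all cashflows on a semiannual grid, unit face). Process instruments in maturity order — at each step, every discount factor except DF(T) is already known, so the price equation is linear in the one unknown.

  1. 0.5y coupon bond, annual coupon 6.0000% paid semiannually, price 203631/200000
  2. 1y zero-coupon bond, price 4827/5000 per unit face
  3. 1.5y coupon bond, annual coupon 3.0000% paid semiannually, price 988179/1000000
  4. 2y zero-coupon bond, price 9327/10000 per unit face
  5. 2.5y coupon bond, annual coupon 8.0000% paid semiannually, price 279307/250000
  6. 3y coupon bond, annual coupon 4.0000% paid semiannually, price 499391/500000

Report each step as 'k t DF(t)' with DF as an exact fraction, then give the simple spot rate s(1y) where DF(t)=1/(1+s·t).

step 1 [0.5y] bond c/2=3/100: DF=(203631/200000 − 3/100·(0))/(1+3/100) = 1977/2000 ≈ 0.988500
step 2 [1y] zero: DF = P = 4827/5000 ≈ 0.965400
step 3 [1.5y] bond c/2=3/200: DF=(988179/1000000 − 3/200·(0.988500+0.965400))/(1+3/200) = 9447/10000 ≈ 0.944700
step 4 [2y] zero: DF = P = 9327/10000 ≈ 0.932700
step 5 [2.5y] bond c/2=1/25: DF=(279307/250000 − 1/25·(0.988500+0.965400+0.944700+0.932700))/(1+1/25) = 9269/10000 ≈ 0.926900
step 6 [3y] bond c/2=1/50: DF=(499391/500000 − 1/50·(0.988500+0.965400+0.944700+0.932700+0.926900))/(1+1/50) = 8859/10000 ≈ 0.885900

1 1/2 1977/2000
2 1 4827/5000
3 3/2 9447/10000
4 2 9327/10000
5 5/2 9269/10000
6 3 8859/10000
s(1y) = (1/(4827/5000) − 1)/(1) = 173/4827 ≈ 3.5840%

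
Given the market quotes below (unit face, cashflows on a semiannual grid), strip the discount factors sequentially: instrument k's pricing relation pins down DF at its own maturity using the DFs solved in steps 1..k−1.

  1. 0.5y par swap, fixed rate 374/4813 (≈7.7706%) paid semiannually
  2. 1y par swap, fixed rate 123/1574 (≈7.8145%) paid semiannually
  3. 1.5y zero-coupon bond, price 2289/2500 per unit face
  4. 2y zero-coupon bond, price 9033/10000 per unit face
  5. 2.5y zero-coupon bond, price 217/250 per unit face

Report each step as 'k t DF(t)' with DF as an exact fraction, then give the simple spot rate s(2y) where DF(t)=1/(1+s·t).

step 1 [0.5y] swap r/2=187/4813: DF=(1 − 187/4813·(0))/(1+187/4813) = 4813/5000 ≈ 0.962600
step 2 [1y] swap r/2=123/3148: DF=(1 − 123/3148·(0.962600))/(1+123/3148) = 4631/5000 ≈ 0.926200
step 3 [1.5y] zero: DF = P = 2289/2500 ≈ 0.915600
step 4 [2y] zero: DF = P = 9033/10000 ≈ 0.903300
step 5 [2.5y] zero: DF = P = 217/250 ≈ 0.868000

1 1/2 4813/5000
2 1 4631/5000
3 3/2 2289/2500
4 2 9033/10000
5 5/2 217/250
s(2y) = (1/(9033/10000) − 1)/(2) = 967/18066 ≈ 5.3526%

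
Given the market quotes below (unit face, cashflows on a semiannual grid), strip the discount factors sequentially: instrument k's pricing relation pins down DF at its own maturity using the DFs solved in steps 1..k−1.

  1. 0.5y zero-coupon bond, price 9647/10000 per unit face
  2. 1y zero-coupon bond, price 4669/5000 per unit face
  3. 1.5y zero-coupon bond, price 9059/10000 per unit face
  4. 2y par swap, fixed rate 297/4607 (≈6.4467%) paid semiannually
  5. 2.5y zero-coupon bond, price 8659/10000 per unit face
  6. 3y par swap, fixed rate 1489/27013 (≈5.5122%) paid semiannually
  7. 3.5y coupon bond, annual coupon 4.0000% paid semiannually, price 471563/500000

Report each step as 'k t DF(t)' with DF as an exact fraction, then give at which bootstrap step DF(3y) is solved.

1 1/2 9647/10000
2 1 4669/5000
3 3/2 9059/10000
4 2 2203/2500
5 5/2 8659/10000
6 3 8511/10000
7 7/2 8187/10000
DF(3y) is solved at step 6

step 1 [0.5y] zero: DF = P = 9647/10000 ≈ 0.964700
step 2 [1y] zero: DF = P = 4669/5000 ≈ 0.933800
step 3 [1.5y] zero: DF = P = 9059/10000 ≈ 0.905900
step 4 [2y] swap r/2=297/9214: DF=(1 − 297/9214·(0.964700+0.933800+0.905900))/(1+297/9214) = 2203/2500 ≈ 0.881200
step 5 [2.5y] zero: DF = P = 8659/10000 ≈ 0.865900
step 6 [3y] swap r/2=1489/54026: DF=(1 − 1489/54026·(0.964700+0.933800+0.905900+0.881200+0.865900))/(1+1489/54026) = 8511/10000 ≈ 0.851100
step 7 [3.5y] bond c/2=1/50: DF=(471563/500000 − 1/50·(0.964700+0.933800+0.905900+0.881200+0.865900+0.851100))/(1+1/50) = 8187/10000 ≈ 0.818700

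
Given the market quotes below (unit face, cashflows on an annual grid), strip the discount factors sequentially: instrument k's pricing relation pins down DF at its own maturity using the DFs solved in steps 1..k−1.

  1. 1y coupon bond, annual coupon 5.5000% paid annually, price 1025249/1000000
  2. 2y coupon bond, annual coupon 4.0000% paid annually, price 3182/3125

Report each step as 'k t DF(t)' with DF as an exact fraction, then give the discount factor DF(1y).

step 1 [1y] bond c/1=11/200: DF=(1025249/1000000 − 11/200·(0))/(1+11/200) = 4859/5000 ≈ 0.971800
step 2 [2y] bond c/1=1/25: DF=(3182/3125 − 1/25·(0.971800))/(1+1/25) = 9417/10000 ≈ 0.941700

1 1 4859/5000
2 2 9417/10000
DF(1y) = 4859/5000 ≈ 0.971800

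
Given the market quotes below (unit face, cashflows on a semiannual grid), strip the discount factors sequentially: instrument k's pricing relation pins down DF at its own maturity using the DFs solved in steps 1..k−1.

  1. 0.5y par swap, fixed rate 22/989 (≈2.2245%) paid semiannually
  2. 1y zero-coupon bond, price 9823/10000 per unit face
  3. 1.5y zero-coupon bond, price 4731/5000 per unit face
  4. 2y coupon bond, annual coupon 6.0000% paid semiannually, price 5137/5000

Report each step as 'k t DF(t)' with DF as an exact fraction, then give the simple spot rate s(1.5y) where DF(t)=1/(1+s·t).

step 1 [0.5y] swap r/2=11/989: DF=(1 − 11/989·(0))/(1+11/989) = 989/1000 ≈ 0.989000
step 2 [1y] zero: DF = P = 9823/10000 ≈ 0.982300
step 3 [1.5y] zero: DF = P = 4731/5000 ≈ 0.946200
step 4 [2y] bond c/2=3/100: DF=(5137/5000 − 3/100·(0.989000+0.982300+0.946200))/(1+3/100) = 73/80 ≈ 0.912500

1 1/2 989/1000
2 1 9823/10000
3 3/2 4731/5000
4 2 73/80
s(1.5y) = (1/(4731/5000) − 1)/(3/2) = 538/14193 ≈ 3.7906%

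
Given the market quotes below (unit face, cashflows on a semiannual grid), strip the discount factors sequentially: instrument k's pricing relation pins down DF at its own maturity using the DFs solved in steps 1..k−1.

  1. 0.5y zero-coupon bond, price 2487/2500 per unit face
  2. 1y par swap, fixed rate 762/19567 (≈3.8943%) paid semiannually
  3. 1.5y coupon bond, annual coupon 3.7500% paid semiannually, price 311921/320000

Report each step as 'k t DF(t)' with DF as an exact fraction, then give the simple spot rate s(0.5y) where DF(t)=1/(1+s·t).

1 1/2 2487/2500
2 1 9619/10000
3 3/2 1151/1250
s(0.5y) = (1/(2487/2500) − 1)/(1/2) = 26/2487 ≈ 1.0454%

step 1 [0.5y] zero: DF = P = 2487/2500 ≈ 0.994800
step 2 [1y] swap r/2=381/19567: DF=(1 − 381/19567·(0.994800))/(1+381/19567) = 9619/10000 ≈ 0.961900
step 3 [1.5y] bond c/2=3/160: DF=(311921/320000 − 3/160·(0.994800+0.961900))/(1+3/160) = 1151/1250 ≈ 0.920800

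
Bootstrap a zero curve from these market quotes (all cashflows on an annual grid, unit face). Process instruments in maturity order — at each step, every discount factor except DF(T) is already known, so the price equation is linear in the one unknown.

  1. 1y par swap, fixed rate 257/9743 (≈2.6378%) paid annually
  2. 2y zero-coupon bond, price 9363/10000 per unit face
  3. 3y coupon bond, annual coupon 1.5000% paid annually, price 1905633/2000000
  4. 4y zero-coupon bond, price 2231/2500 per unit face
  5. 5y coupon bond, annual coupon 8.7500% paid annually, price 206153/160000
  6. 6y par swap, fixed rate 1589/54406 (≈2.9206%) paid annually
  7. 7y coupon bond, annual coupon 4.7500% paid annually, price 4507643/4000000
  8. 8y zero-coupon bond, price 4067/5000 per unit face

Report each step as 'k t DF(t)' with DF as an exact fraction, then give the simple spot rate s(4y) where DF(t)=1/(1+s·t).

1 1 9743/10000
2 2 9363/10000
3 3 1821/2000
4 4 2231/2500
5 5 443/500
6 6 8411/10000
7 7 8291/10000
8 8 4067/5000
s(4y) = (1/(2231/2500) − 1)/(4) = 269/8924 ≈ 3.0143%

step 1 [1y] swap r/1=257/9743: DF=(1 − 257/9743·(0))/(1+257/9743) = 9743/10000 ≈ 0.974300
step 2 [2y] zero: DF = P = 9363/10000 ≈ 0.936300
step 3 [3y] bond c/1=3/200: DF=(1905633/2000000 − 3/200·(0.974300+0.936300))/(1+3/200) = 1821/2000 ≈ 0.910500
step 4 [4y] zero: DF = P = 2231/2500 ≈ 0.892400
step 5 [5y] bond c/1=7/80: DF=(206153/160000 − 7/80·(0.974300+0.936300+0.910500+0.892400))/(1+7/80) = 443/500 ≈ 0.886000
step 6 [6y] swap r/1=1589/54406: DF=(1 − 1589/54406·(0.974300+0.936300+0.910500+0.892400+0.886000))/(1+1589/54406) = 8411/10000 ≈ 0.841100
step 7 [7y] bond c/1=19/400: DF=(4507643/4000000 − 19/400·(0.974300+0.936300+0.910500+0.892400+0.886000+0.841100))/(1+19/400) = 8291/10000 ≈ 0.829100
step 8 [8y] zero: DF = P = 4067/5000 ≈ 0.813400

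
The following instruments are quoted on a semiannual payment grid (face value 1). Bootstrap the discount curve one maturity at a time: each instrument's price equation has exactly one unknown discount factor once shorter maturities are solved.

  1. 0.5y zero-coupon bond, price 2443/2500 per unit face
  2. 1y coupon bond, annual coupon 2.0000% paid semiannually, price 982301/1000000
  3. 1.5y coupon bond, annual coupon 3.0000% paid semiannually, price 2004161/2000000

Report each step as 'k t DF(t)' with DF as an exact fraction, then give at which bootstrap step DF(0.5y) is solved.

1 1/2 2443/2500
2 1 9629/10000
3 3/2 4793/5000
DF(0.5y) is solved at step 1

step 1 [0.5y] zero: DF = P = 2443/2500 ≈ 0.977200
step 2 [1y] bond c/2=1/100: DF=(982301/1000000 − 1/100·(0.977200))/(1+1/100) = 9629/10000 ≈ 0.962900
step 3 [1.5y] bond c/2=3/200: DF=(2004161/2000000 − 3/200·(0.977200+0.962900))/(1+3/200) = 4793/5000 ≈ 0.958600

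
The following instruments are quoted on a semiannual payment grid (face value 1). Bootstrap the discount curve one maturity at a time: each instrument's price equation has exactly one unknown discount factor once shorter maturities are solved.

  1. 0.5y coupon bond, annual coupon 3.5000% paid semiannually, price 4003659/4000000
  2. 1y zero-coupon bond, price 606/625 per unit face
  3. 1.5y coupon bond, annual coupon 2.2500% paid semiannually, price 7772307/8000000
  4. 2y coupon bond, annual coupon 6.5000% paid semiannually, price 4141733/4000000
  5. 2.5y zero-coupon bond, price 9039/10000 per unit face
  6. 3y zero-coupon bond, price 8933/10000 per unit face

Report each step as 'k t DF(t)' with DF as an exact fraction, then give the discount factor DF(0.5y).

1 1/2 9837/10000
2 1 606/625
3 3/2 939/1000
4 2 4559/5000
5 5/2 9039/10000
6 3 8933/10000
DF(0.5y) = 9837/10000 ≈ 0.983700

step 1 [0.5y] bond c/2=7/400: DF=(4003659/4000000 − 7/400·(0))/(1+7/400) = 9837/10000 ≈ 0.983700
step 2 [1y] zero: DF = P = 606/625 ≈ 0.969600
step 3 [1.5y] bond c/2=9/800: DF=(7772307/8000000 − 9/800·(0.983700+0.969600))/(1+9/800) = 939/1000 ≈ 0.939000
step 4 [2y] bond c/2=13/400: DF=(4141733/4000000 − 13/400·(0.983700+0.969600+0.939000))/(1+13/400) = 4559/5000 ≈ 0.911800
step 5 [2.5y] zero: DF = P = 9039/10000 ≈ 0.903900
step 6 [3y] zero: DF = P = 8933/10000 ≈ 0.893300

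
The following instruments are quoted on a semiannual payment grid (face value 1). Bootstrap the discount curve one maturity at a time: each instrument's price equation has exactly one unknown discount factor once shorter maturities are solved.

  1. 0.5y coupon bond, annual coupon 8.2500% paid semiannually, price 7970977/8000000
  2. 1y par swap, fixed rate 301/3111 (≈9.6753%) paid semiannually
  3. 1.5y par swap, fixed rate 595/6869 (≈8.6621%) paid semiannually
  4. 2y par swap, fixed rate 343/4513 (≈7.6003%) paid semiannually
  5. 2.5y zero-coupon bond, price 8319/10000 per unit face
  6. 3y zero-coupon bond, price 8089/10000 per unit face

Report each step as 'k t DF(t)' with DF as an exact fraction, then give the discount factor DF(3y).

step 1 [0.5y] bond c/2=33/800: DF=(7970977/8000000 − 33/800·(0))/(1+33/800) = 9569/10000 ≈ 0.956900
step 2 [1y] swap r/2=301/6222: DF=(1 − 301/6222·(0.956900))/(1+301/6222) = 9097/10000 ≈ 0.909700
step 3 [1.5y] swap r/2=595/13738: DF=(1 − 595/13738·(0.956900+0.909700))/(1+595/13738) = 881/1000 ≈ 0.881000
step 4 [2y] swap r/2=343/9026: DF=(1 − 343/9026·(0.956900+0.909700+0.881000))/(1+343/9026) = 2157/2500 ≈ 0.862800
step 5 [2.5y] zero: DF = P = 8319/10000 ≈ 0.831900
step 6 [3y] zero: DF = P = 8089/10000 ≈ 0.808900

1 1/2 9569/10000
2 1 9097/10000
3 3/2 881/1000
4 2 2157/2500
5 5/2 8319/10000
6 3 8089/10000
DF(3y) = 8089/10000 ≈ 0.808900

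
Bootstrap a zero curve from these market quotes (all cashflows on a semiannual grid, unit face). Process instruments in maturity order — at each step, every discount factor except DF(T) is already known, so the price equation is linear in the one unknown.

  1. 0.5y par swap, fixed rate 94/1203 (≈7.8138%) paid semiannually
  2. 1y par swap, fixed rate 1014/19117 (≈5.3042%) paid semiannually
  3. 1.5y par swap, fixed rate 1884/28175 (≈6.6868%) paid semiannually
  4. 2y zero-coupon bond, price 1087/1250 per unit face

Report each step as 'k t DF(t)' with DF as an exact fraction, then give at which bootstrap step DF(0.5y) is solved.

1 1/2 1203/1250
2 1 9493/10000
3 3/2 4529/5000
4 2 1087/1250
DF(0.5y) is solved at step 1

step 1 [0.5y] swap r/2=47/1203: DF=(1 − 47/1203·(0))/(1+47/1203) = 1203/1250 ≈ 0.962400
step 2 [1y] swap r/2=507/19117: DF=(1 − 507/19117·(0.962400))/(1+507/19117) = 9493/10000 ≈ 0.949300
step 3 [1.5y] swap r/2=942/28175: DF=(1 − 942/28175·(0.962400+0.949300))/(1+942/28175) = 4529/5000 ≈ 0.905800
step 4 [2y] zero: DF = P = 1087/1250 ≈ 0.869600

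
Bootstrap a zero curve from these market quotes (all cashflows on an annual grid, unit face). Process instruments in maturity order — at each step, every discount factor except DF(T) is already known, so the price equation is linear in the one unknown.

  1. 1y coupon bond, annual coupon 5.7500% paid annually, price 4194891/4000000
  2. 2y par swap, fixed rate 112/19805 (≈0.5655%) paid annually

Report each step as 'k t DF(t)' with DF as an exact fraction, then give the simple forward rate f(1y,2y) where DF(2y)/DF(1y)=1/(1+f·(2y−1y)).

1 1 9917/10000
2 2 618/625
f(1y,2y) = ((9917/10000)/(618/625) − 1)/(1) = 29/9888 ≈ 0.2933%

step 1 [1y] bond c/1=23/400: DF=(4194891/4000000 − 23/400·(0))/(1+23/400) = 9917/10000 ≈ 0.991700
step 2 [2y] swap r/1=112/19805: DF=(1 − 112/19805·(0.991700))/(1+112/19805) = 618/625 ≈ 0.988800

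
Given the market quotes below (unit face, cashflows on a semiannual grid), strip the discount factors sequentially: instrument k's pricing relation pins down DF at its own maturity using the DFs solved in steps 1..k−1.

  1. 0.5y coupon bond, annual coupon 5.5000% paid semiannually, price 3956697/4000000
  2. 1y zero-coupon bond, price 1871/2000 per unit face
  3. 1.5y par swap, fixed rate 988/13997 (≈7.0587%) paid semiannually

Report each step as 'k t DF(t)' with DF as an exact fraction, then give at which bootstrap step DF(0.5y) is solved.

step 1 [0.5y] bond c/2=11/400: DF=(3956697/4000000 − 11/400·(0))/(1+11/400) = 9627/10000 ≈ 0.962700
step 2 [1y] zero: DF = P = 1871/2000 ≈ 0.935500
step 3 [1.5y] swap r/2=494/13997: DF=(1 − 494/13997·(0.962700+0.935500))/(1+494/13997) = 2253/2500 ≈ 0.901200

1 1/2 9627/10000
2 1 1871/2000
3 3/2 2253/2500
DF(0.5y) is solved at step 1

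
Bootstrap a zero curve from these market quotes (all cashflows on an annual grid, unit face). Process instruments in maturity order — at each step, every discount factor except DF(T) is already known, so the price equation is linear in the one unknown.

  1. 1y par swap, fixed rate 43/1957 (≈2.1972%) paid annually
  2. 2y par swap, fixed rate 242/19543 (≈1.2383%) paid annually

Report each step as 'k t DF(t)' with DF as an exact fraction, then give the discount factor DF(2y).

step 1 [1y] swap r/1=43/1957: DF=(1 − 43/1957·(0))/(1+43/1957) = 1957/2000 ≈ 0.978500
step 2 [2y] swap r/1=242/19543: DF=(1 − 242/19543·(0.978500))/(1+242/19543) = 4879/5000 ≈ 0.975800

1 1 1957/2000
2 2 4879/5000
DF(2y) = 4879/5000 ≈ 0.975800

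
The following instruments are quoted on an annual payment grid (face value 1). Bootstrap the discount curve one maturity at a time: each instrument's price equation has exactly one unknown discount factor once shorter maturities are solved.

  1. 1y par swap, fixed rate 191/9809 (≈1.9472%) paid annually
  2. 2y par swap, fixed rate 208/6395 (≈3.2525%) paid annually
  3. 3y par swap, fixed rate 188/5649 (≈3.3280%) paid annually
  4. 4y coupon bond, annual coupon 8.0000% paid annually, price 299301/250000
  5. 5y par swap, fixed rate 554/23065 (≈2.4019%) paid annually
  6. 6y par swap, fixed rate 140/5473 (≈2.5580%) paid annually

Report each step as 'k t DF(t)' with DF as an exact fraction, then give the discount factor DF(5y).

step 1 [1y] swap r/1=191/9809: DF=(1 − 191/9809·(0))/(1+191/9809) = 9809/10000 ≈ 0.980900
step 2 [2y] swap r/1=208/6395: DF=(1 − 208/6395·(0.980900))/(1+208/6395) = 586/625 ≈ 0.937600
step 3 [3y] swap r/1=188/5649: DF=(1 − 188/5649·(0.980900+0.937600))/(1+188/5649) = 453/500 ≈ 0.906000
step 4 [4y] bond c/1=2/25: DF=(299301/250000 − 2/25·(0.980900+0.937600+0.906000))/(1+2/25) = 8993/10000 ≈ 0.899300
step 5 [5y] swap r/1=554/23065: DF=(1 − 554/23065·(0.980900+0.937600+0.906000+0.899300))/(1+554/23065) = 2223/2500 ≈ 0.889200
step 6 [6y] swap r/1=140/5473: DF=(1 − 140/5473·(0.980900+0.937600+0.906000+0.899300+0.889200))/(1+140/5473) = 43/50 ≈ 0.860000

1 1 9809/10000
2 2 586/625
3 3 453/500
4 4 8993/10000
5 5 2223/2500
6 6 43/50
DF(5y) = 2223/2500 ≈ 0.889200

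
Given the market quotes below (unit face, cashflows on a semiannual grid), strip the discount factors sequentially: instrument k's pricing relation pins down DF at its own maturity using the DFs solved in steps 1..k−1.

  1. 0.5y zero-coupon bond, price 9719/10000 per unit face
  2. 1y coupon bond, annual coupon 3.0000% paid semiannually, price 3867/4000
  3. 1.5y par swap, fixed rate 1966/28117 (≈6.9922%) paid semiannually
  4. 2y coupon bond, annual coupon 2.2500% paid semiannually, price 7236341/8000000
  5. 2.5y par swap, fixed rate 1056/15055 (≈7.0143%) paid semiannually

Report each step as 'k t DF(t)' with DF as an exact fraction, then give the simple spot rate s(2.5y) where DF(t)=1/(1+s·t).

1 1/2 9719/10000
2 1 9381/10000
3 3/2 9017/10000
4 2 1079/1250
5 5/2 526/625
s(2.5y) = (1/(526/625) − 1)/(5/2) = 99/1315 ≈ 7.5285%

step 1 [0.5y] zero: DF = P = 9719/10000 ≈ 0.971900
step 2 [1y] bond c/2=3/200: DF=(3867/4000 − 3/200·(0.971900))/(1+3/200) = 9381/10000 ≈ 0.938100
step 3 [1.5y] swap r/2=983/28117: DF=(1 − 983/28117·(0.971900+0.938100))/(1+983/28117) = 9017/10000 ≈ 0.901700
step 4 [2y] bond c/2=9/800: DF=(7236341/8000000 − 9/800·(0.971900+0.938100+0.901700))/(1+9/800) = 1079/1250 ≈ 0.863200
step 5 [2.5y] swap r/2=528/15055: DF=(1 − 528/15055·(0.971900+0.938100+0.901700+0.863200))/(1+528/15055) = 526/625 ≈ 0.841600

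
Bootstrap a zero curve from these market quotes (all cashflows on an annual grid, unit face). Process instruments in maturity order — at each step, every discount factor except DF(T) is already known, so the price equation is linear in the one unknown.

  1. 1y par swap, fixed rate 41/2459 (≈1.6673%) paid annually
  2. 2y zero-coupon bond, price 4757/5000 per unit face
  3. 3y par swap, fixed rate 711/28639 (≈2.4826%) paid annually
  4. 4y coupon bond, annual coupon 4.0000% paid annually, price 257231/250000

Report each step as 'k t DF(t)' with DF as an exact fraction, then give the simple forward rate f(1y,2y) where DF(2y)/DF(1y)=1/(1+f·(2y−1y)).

1 1 2459/2500
2 2 4757/5000
3 3 9289/10000
4 4 1099/1250
f(1y,2y) = ((2459/2500)/(4757/5000) − 1)/(1) = 161/4757 ≈ 3.3845%

step 1 [1y] swap r/1=41/2459: DF=(1 − 41/2459·(0))/(1+41/2459) = 2459/2500 ≈ 0.983600
step 2 [2y] zero: DF = P = 4757/5000 ≈ 0.951400
step 3 [3y] swap r/1=711/28639: DF=(1 − 711/28639·(0.983600+0.951400))/(1+711/28639) = 9289/10000 ≈ 0.928900
step 4 [4y] bond c/1=1/25: DF=(257231/250000 − 1/25·(0.983600+0.951400+0.928900))/(1+1/25) = 1099/1250 ≈ 0.879200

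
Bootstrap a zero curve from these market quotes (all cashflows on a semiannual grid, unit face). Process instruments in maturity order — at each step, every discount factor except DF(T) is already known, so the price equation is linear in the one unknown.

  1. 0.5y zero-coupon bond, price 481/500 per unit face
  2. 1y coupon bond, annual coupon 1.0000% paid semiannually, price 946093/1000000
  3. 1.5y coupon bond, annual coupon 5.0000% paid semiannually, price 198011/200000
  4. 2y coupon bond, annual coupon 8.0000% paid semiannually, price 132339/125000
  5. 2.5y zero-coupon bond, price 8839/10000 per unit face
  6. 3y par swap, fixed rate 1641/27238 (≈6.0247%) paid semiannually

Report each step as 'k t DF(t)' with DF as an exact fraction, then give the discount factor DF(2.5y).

step 1 [0.5y] zero: DF = P = 481/500 ≈ 0.962000
step 2 [1y] bond c/2=1/200: DF=(946093/1000000 − 1/200·(0.962000))/(1+1/200) = 4683/5000 ≈ 0.936600
step 3 [1.5y] bond c/2=1/40: DF=(198011/200000 − 1/40·(0.962000+0.936600))/(1+1/40) = 2299/2500 ≈ 0.919600
step 4 [2y] bond c/2=1/25: DF=(132339/125000 − 1/25·(0.962000+0.936600+0.919600))/(1+1/25) = 1137/1250 ≈ 0.909600
step 5 [2.5y] zero: DF = P = 8839/10000 ≈ 0.883900
step 6 [3y] swap r/2=1641/54476: DF=(1 − 1641/54476·(0.962000+0.936600+0.919600+0.909600+0.883900))/(1+1641/54476) = 8359/10000 ≈ 0.835900

1 1/2 481/500
2 1 4683/5000
3 3/2 2299/2500
4 2 1137/1250
5 5/2 8839/10000
6 3 8359/10000
DF(2.5y) = 8839/10000 ≈ 0.883900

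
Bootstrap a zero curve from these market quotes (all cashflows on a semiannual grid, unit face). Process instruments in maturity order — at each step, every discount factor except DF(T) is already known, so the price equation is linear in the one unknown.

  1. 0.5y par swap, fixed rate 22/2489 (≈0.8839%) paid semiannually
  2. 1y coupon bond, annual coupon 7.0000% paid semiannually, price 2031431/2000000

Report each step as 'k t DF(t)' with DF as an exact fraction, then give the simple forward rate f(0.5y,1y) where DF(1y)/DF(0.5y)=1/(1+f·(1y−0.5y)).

1 1/2 2489/2500
2 1 9477/10000
f(0.5y,1y) = ((2489/2500)/(9477/10000) − 1)/(1/2) = 958/9477 ≈ 10.1087%

step 1 [0.5y] swap r/2=11/2489: DF=(1 − 11/2489·(0))/(1+11/2489) = 2489/2500 ≈ 0.995600
step 2 [1y] bond c/2=7/200: DF=(2031431/2000000 − 7/200·(0.995600))/(1+7/200) = 9477/10000 ≈ 0.947700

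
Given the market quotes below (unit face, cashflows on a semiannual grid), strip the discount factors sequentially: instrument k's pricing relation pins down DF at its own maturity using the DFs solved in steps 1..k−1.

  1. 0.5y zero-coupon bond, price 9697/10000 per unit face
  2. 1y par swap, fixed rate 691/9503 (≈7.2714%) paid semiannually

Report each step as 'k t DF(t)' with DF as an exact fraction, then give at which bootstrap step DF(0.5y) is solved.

step 1 [0.5y] zero: DF = P = 9697/10000 ≈ 0.969700
step 2 [1y] swap r/2=691/19006: DF=(1 − 691/19006·(0.969700))/(1+691/19006) = 9309/10000 ≈ 0.930900

1 1/2 9697/10000
2 1 9309/10000
DF(0.5y) is solved at step 1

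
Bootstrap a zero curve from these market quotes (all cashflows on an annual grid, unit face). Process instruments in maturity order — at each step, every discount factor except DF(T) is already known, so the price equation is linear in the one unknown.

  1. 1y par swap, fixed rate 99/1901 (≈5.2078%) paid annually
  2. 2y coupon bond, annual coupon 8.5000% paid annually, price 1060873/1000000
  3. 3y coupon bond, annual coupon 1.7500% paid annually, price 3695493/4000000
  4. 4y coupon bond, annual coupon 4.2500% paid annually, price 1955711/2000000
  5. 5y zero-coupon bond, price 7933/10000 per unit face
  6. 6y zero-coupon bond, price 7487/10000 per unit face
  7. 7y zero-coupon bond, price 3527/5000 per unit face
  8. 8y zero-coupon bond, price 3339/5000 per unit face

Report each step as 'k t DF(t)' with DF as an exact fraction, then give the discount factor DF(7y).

1 1 1901/2000
2 2 9033/10000
3 3 8761/10000
4 4 8267/10000
5 5 7933/10000
6 6 7487/10000
7 7 3527/5000
8 8 3339/5000
DF(7y) = 3527/5000 ≈ 0.705400

step 1 [1y] swap r/1=99/1901: DF=(1 − 99/1901·(0))/(1+99/1901) = 1901/2000 ≈ 0.950500
step 2 [2y] bond c/1=17/200: DF=(1060873/1000000 − 17/200·(0.950500))/(1+17/200) = 9033/10000 ≈ 0.903300
step 3 [3y] bond c/1=7/400: DF=(3695493/4000000 − 7/400·(0.950500+0.903300))/(1+7/400) = 8761/10000 ≈ 0.876100
step 4 [4y] bond c/1=17/400: DF=(1955711/2000000 − 17/400·(0.950500+0.903300+0.876100))/(1+17/400) = 8267/10000 ≈ 0.826700
step 5 [5y] zero: DF = P = 7933/10000 ≈ 0.793300
step 6 [6y] zero: DF = P = 7487/10000 ≈ 0.748700
step 7 [7y] zero: DF = P = 3527/5000 ≈ 0.705400
step 8 [8y] zero: DF = P = 3339/5000 ≈ 0.667800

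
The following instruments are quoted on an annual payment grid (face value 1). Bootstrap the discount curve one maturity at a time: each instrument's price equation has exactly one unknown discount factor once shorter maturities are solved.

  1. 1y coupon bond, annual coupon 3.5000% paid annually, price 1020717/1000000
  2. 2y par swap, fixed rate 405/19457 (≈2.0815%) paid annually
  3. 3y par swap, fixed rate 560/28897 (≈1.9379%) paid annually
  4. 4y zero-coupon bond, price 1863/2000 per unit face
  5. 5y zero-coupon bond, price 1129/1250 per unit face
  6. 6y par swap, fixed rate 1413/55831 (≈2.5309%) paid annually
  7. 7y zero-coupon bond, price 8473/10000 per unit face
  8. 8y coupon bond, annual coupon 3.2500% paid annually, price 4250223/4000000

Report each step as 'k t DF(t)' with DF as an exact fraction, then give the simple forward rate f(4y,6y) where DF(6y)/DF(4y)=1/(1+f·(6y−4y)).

1 1 4931/5000
2 2 1919/2000
3 3 118/125
4 4 1863/2000
5 5 1129/1250
6 6 8587/10000
7 7 8473/10000
8 8 8267/10000
f(4y,6y) = ((1863/2000)/(8587/10000) − 1)/(2) = 364/8587 ≈ 4.2390%

step 1 [1y] bond c/1=7/200: DF=(1020717/1000000 − 7/200·(0))/(1+7/200) = 4931/5000 ≈ 0.986200
step 2 [2y] swap r/1=405/19457: DF=(1 − 405/19457·(0.986200))/(1+405/19457) = 1919/2000 ≈ 0.959500
step 3 [3y] swap r/1=560/28897: DF=(1 − 560/28897·(0.986200+0.959500))/(1+560/28897) = 118/125 ≈ 0.944000
step 4 [4y] zero: DF = P = 1863/2000 ≈ 0.931500
step 5 [5y] zero: DF = P = 1129/1250 ≈ 0.903200
step 6 [6y] swap r/1=1413/55831: DF=(1 − 1413/55831·(0.986200+0.959500+0.944000+0.931500+0.903200))/(1+1413/55831) = 8587/10000 ≈ 0.858700
step 7 [7y] zero: DF = P = 8473/10000 ≈ 0.847300
step 8 [8y] bond c/1=13/400: DF=(4250223/4000000 − 13/400·(0.986200+0.959500+0.944000+0.931500+0.903200+0.858700+0.847300))/(1+13/400) = 8267/10000 ≈ 0.826700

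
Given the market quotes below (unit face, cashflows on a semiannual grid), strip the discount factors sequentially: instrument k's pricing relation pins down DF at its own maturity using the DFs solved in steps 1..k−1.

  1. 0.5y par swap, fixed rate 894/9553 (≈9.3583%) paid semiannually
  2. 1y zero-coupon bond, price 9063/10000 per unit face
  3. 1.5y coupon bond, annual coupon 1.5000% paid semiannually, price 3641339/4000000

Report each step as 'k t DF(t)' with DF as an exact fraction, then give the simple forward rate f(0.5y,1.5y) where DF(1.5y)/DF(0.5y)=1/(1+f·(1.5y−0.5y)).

1 1/2 9553/10000
2 1 9063/10000
3 3/2 8897/10000
f(0.5y,1.5y) = ((9553/10000)/(8897/10000) − 1)/(1) = 16/217 ≈ 7.3733%

step 1 [0.5y] swap r/2=447/9553: DF=(1 − 447/9553·(0))/(1+447/9553) = 9553/10000 ≈ 0.955300
step 2 [1y] zero: DF = P = 9063/10000 ≈ 0.906300
step 3 [1.5y] bond c/2=3/400: DF=(3641339/4000000 − 3/400·(0.955300+0.906300))/(1+3/400) = 8897/10000 ≈ 0.889700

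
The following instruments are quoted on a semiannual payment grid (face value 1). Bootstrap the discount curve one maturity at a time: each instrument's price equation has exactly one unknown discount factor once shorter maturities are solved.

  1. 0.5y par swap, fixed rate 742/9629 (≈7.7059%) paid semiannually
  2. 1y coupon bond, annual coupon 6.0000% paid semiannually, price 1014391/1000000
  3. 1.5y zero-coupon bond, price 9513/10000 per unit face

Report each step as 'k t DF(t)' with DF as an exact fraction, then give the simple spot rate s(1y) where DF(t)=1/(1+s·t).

1 1/2 9629/10000
2 1 598/625
3 3/2 9513/10000
s(1y) = (1/(598/625) − 1)/(1) = 27/598 ≈ 4.5151%

step 1 [0.5y] swap r/2=371/9629: DF=(1 − 371/9629·(0))/(1+371/9629) = 9629/10000 ≈ 0.962900
step 2 [1y] bond c/2=3/100: DF=(1014391/1000000 − 3/100·(0.962900))/(1+3/100) = 598/625 ≈ 0.956800
step 3 [1.5y] zero: DF = P = 9513/10000 ≈ 0.951300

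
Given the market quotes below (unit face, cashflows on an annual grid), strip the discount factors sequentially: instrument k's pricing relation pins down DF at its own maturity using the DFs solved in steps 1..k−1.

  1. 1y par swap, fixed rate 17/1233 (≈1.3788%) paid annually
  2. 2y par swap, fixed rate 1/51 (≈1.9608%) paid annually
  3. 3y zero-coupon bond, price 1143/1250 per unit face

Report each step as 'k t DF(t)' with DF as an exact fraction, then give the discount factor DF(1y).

1 1 1233/1250
2 2 4809/5000
3 3 1143/1250
DF(1y) = 1233/1250 ≈ 0.986400

step 1 [1y] swap r/1=17/1233: DF=(1 − 17/1233·(0))/(1+17/1233) = 1233/1250 ≈ 0.986400
step 2 [2y] swap r/1=1/51: DF=(1 − 1/51·(0.986400))/(1+1/51) = 4809/5000 ≈ 0.961800
step 3 [3y] zero: DF = P = 1143/1250 ≈ 0.914400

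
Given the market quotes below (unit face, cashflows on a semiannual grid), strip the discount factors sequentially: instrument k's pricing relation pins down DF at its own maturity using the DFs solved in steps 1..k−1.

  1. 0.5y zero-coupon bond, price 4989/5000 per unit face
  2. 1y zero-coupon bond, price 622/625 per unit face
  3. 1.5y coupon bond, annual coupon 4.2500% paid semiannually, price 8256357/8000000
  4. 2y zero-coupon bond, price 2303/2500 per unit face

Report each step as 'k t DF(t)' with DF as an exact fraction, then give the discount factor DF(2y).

1 1/2 4989/5000
2 1 622/625
3 3/2 9691/10000
4 2 2303/2500
DF(2y) = 2303/2500 ≈ 0.921200

step 1 [0.5y] zero: DF = P = 4989/5000 ≈ 0.997800
step 2 [1y] zero: DF = P = 622/625 ≈ 0.995200
step 3 [1.5y] bond c/2=17/800: DF=(8256357/8000000 − 17/800·(0.997800+0.995200))/(1+17/800) = 9691/10000 ≈ 0.969100
step 4 [2y] zero: DF = P = 2303/2500 ≈ 0.921200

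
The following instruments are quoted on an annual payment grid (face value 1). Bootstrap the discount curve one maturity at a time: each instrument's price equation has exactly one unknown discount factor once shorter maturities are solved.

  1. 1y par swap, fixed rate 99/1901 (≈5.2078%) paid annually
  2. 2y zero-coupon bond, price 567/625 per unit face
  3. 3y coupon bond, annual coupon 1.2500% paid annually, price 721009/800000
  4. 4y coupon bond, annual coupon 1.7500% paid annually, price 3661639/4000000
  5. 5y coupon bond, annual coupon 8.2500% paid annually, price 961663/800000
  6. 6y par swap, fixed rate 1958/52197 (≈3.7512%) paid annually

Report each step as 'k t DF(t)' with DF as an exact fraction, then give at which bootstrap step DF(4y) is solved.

step 1 [1y] swap r/1=99/1901: DF=(1 − 99/1901·(0))/(1+99/1901) = 1901/2000 ≈ 0.950500
step 2 [2y] zero: DF = P = 567/625 ≈ 0.907200
step 3 [3y] bond c/1=1/80: DF=(721009/800000 − 1/80·(0.950500+0.907200))/(1+1/80) = 542/625 ≈ 0.867200
step 4 [4y] bond c/1=7/400: DF=(3661639/4000000 − 7/400·(0.950500+0.907200+0.867200))/(1+7/400) = 533/625 ≈ 0.852800
step 5 [5y] bond c/1=33/400: DF=(961663/800000 − 33/400·(0.950500+0.907200+0.867200+0.852800))/(1+33/400) = 4189/5000 ≈ 0.837800
step 6 [6y] swap r/1=1958/52197: DF=(1 − 1958/52197·(0.950500+0.907200+0.867200+0.852800+0.837800))/(1+1958/52197) = 4021/5000 ≈ 0.804200

1 1 1901/2000
2 2 567/625
3 3 542/625
4 4 533/625
5 5 4189/5000
6 6 4021/5000
DF(4y) is solved at step 4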